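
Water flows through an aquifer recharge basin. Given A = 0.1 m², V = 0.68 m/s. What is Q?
Formula: Q = A V
Q = 0.1·0.68·1000 = 68 L/s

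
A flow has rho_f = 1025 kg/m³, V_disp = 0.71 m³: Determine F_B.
Formula: F_B = \rho_f g V_{disp}
F_B = 1025·9.81·0.71 = 7139 N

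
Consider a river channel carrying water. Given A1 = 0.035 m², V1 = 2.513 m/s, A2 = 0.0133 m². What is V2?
Formula: V_2 = \frac{A_1 V_1}{A_2}
V2 = 0.035·2.513/0.0133 = 6.613 m/s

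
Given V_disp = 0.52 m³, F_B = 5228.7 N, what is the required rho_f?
Formula: F_B = \rho_f g V_{disp}
Substituting knowns: 5228.7 = rho_f·9.81·0.52
Solving for rho_f: rho_f = 5228.7/(9.81·0.52) = 1025 kg/m³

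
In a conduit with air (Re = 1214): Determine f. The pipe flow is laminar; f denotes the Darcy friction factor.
Formula: f = \frac{64}{Re}
f = 64/1214 = 0.05272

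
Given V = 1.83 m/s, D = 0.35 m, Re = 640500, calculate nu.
Formula: Re = \frac{V D}{\nu}
Substituting knowns: 640500 = 1.83·0.35/nu
Solving for nu: nu = 1.83·0.35/640500 = 1.000e-06 m²/s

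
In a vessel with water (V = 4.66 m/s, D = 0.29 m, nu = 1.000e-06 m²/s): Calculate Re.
Formula: Re = \frac{V D}{\nu}
Re = 4.66·0.29/1.000e-06 = 1.351e+06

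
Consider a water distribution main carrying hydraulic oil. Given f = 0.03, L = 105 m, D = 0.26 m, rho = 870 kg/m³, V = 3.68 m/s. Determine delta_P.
Formula: \Delta P = f \frac{L}{D} \frac{\rho V^2}{2}
delta_P = 0.03·(105/0.26)·0.5·870·3.68²/1000 = 71.37 kPa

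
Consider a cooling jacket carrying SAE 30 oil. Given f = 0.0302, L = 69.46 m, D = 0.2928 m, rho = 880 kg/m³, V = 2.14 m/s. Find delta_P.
Formula: \Delta P = f \frac{L}{D} \frac{\rho V^2}{2}
delta_P = 0.0302·(69.46/0.2928)·0.5·880·2.14²/1000 = 14.44 kPa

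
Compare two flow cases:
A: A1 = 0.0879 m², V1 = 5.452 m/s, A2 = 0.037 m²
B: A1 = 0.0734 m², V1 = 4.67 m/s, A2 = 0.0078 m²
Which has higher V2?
V2(A) = 12.95 m/s, V2(B) = 43.95 m/s. Answer: B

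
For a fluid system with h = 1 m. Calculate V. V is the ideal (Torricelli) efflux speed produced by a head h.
Formula: V = \sqrt{2 g h}
V = √(2·9.81·1) = 4.429 m/s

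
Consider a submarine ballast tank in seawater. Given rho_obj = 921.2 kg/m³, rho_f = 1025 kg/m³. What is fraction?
Formula: f_{sub} = \frac{\rho_{obj}}{\rho_f}
fraction = 921.2/1025 = 0.8987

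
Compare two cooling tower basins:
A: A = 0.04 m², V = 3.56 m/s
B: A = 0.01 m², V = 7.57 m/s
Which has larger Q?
Q(A) = 142.4 L/s, Q(B) = 75.7 L/s. Answer: A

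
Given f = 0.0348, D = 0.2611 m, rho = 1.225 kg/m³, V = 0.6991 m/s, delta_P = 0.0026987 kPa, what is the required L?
Formula: \Delta P = f \frac{L}{D} \frac{\rho V^2}{2}
Substituting knowns: 0.0026987 = 0.0348·(L/0.2611)·0.5·1.225·0.6991²/1000
Solving for L: L = (0.0026987·1000)·0.2611/(0.0348·0.5·1.225·0.6991²) = 67.64 m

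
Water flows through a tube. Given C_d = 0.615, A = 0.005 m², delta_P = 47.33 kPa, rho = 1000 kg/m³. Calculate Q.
Formula: Q = C_d A \sqrt{\frac{2 \Delta P}{\rho}}
Q = 0.615·0.005·√(2·(47.33·1000)/1000)·1000 = 29.92 L/s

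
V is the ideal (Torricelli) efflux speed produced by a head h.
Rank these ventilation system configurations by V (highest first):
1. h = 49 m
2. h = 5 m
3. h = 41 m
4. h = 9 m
Case 1: V = 31.01 m/s
Case 2: V = 9.905 m/s
Case 3: V = 28.36 m/s
Case 4: V = 13.29 m/s
Ranking (highest first): 1, 3, 4, 2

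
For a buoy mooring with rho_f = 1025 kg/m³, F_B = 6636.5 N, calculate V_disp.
Formula: F_B = \rho_f g V_{disp}
Substituting knowns: 6636.5 = 1025·9.81·V_disp
Solving for V_disp: V_disp = 6636.5/(1025·9.81) = 0.66 m³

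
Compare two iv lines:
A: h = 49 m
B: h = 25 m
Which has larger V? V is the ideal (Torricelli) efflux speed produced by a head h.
V(A) = 31.01 m/s, V(B) = 22.15 m/s. Answer: A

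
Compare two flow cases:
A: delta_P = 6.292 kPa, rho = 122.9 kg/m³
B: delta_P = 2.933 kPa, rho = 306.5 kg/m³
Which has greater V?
V(A) = 10.12 m/s, V(B) = 4.375 m/s. Answer: A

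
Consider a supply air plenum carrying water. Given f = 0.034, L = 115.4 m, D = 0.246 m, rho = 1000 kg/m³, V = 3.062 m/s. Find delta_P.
Formula: \Delta P = f \frac{L}{D} \frac{\rho V^2}{2}
delta_P = 0.034·(115.4/0.246)·0.5·1000·3.062²/1000 = 74.77 kPa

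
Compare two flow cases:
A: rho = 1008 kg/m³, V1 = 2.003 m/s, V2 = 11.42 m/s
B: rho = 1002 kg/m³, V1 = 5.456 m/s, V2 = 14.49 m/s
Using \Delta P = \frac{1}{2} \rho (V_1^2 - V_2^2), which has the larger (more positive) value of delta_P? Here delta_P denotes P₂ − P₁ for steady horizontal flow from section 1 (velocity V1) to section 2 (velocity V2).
delta_P(A) = -63.71 kPa, delta_P(B) = -90.28 kPa. Answer: A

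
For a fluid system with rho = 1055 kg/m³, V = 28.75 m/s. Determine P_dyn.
Formula: P_{dyn} = \frac{1}{2} \rho V^2
P_dyn = 0.5·1055·28.75²/1000 = 436 kPa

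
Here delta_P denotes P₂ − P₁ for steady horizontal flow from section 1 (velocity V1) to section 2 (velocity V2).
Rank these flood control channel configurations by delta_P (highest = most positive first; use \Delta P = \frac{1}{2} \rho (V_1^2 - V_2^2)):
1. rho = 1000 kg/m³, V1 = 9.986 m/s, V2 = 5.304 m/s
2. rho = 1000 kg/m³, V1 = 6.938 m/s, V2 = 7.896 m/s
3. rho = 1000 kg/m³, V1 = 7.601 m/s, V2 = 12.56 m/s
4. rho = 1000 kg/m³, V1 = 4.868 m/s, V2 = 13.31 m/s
Case 1: delta_P = 35.79 kPa
Case 2: delta_P = -7.105 kPa
Case 3: delta_P = -49.99 kPa
Case 4: delta_P = -76.73 kPa
Ranking (highest first): 1, 2, 3, 4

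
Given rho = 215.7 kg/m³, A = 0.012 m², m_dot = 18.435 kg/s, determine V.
Formula: \dot{m} = \rho A V
Substituting knowns: 18.435 = 215.7·0.012·V
Solving for V: V = 18.435/(215.7·0.012) = 7.122 m/s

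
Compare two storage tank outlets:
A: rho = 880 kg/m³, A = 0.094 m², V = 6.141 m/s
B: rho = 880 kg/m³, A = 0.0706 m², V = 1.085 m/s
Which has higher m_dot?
m_dot(A) = 508 kg/s, m_dot(B) = 67.41 kg/s. Answer: A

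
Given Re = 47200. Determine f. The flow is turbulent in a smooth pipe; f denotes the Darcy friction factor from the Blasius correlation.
Formula: f = \frac{0.316}{Re^{0.25}}
f = 0.316/47200^0.25 = 0.02144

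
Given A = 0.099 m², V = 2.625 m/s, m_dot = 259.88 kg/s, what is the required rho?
Formula: \dot{m} = \rho A V
Substituting knowns: 259.88 = rho·0.099·2.625
Solving for rho: rho = 259.88/(0.099·2.625) = 1000 kg/m³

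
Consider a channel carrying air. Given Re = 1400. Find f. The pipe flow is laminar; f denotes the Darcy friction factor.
Formula: f = \frac{64}{Re}
f = 64/1400 = 0.04571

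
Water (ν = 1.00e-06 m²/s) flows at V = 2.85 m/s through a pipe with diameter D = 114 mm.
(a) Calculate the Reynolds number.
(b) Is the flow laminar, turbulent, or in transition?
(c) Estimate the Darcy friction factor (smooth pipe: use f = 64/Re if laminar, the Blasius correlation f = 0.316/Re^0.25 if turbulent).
(a) Re = V·D/ν = 2.85·0.114/1.00e-06 = 324900
(b) Flow regime: turbulent (Re > 4000)
(c) Friction factor: f = 0.316/Re^0.25 = 0.316/324900^0.25 = 0.01324 (Blasius is strictly valid for Re ≲ 1e5; used here as the smooth-pipe estimate the problem specifies)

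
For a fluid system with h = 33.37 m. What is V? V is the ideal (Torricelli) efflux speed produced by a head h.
Formula: V = \sqrt{2 g h}
V = √(2·9.81·33.37) = 25.59 m/s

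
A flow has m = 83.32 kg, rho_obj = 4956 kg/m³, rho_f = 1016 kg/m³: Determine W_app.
Formula: W_{app} = mg\left(1 - \frac{\rho_f}{\rho_{obj}}\right)
W_app = 83.32·9.81·(1 − 1016/4956) = 649.8 N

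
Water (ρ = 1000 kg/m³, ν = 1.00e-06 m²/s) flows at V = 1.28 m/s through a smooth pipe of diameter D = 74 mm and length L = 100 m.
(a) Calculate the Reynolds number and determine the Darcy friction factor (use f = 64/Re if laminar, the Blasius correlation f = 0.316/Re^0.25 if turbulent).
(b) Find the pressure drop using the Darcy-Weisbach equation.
(a) Re = V·D/ν = 1.28·0.074/1.00e-06 = 94720 → turbulent (Re > 4000); f = 0.316/Re^0.25 = 0.316/94720^0.25 = 0.018013
(b) Darcy-Weisbach: ΔP = f·(L/D)·½ρV²/1000 = 0.018013·(100/0.074)·½·1000·1.28²/1000 = 19.94 kPa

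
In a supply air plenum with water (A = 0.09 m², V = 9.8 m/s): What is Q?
Formula: Q = A V
Q = 0.09·9.8·1000 = 882 L/s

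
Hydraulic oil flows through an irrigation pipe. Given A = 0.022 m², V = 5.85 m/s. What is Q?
Formula: Q = A V
Q = 0.022·5.85·1000 = 128.7 L/s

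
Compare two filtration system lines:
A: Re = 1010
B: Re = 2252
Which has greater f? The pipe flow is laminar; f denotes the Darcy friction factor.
f(A) = 0.06337, f(B) = 0.02842. Answer: A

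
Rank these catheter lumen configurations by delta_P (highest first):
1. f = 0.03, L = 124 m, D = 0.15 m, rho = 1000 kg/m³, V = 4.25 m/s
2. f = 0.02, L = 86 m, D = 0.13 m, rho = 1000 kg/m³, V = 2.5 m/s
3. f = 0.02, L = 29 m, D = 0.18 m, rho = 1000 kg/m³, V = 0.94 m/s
Case 1: delta_P = 224 kPa
Case 2: delta_P = 41.35 kPa
Case 3: delta_P = 1.424 kPa
Ranking (highest first): 1, 2, 3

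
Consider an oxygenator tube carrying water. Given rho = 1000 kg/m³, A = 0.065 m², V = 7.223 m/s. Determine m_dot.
Formula: \dot{m} = \rho A V
m_dot = 1000·0.065·7.223 = 469.5 kg/s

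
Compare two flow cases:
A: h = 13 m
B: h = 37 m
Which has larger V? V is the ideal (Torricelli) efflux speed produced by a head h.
V(A) = 15.97 m/s, V(B) = 26.94 m/s. Answer: B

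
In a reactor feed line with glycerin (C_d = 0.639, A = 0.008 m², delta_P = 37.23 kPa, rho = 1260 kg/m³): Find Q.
Formula: Q = C_d A \sqrt{\frac{2 \Delta P}{\rho}}
Q = 0.639·0.008·√(2·(37.23·1000)/1260)·1000 = 39.3 L/s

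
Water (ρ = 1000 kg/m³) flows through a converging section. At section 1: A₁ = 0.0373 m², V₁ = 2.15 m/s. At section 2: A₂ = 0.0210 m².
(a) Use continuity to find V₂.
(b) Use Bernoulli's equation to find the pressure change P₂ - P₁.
(a) Continuity: A₁V₁=A₂V₂ -> V₂=A₁V₁/A₂=0.0373*2.15/0.0210=3.82 m/s
(b) Bernoulli: P₂-P₁=0.5*rho*(V₁^2-V₂^2)/1000=0.5*1000*(2.15^2-3.82^2)/1000=-4.985 kPa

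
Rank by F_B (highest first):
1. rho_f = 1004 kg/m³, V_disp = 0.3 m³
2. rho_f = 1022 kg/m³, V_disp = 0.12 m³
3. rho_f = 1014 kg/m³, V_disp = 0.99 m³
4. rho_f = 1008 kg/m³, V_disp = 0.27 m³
Case 1: F_B = 2955 N
Case 2: F_B = 1203 N
Case 3: F_B = 9848 N
Case 4: F_B = 2670 N
Ranking (highest first): 3, 1, 4, 2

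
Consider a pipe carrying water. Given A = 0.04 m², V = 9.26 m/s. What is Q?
Formula: Q = A V
Q = 0.04·9.26·1000 = 370.4 L/s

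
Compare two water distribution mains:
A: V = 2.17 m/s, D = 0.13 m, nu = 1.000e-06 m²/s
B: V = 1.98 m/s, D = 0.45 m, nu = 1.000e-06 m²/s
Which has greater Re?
Re(A) = 282100, Re(B) = 891000. Answer: B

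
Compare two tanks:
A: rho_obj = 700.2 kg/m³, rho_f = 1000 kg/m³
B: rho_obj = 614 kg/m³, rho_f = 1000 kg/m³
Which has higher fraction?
fraction(A) = 0.7002, fraction(B) = 0.614. Answer: A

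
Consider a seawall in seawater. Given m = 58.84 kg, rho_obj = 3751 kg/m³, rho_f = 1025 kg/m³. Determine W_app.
Formula: W_{app} = mg\left(1 - \frac{\rho_f}{\rho_{obj}}\right)
W_app = 58.84·9.81·(1 − 1025/3751) = 419.5 N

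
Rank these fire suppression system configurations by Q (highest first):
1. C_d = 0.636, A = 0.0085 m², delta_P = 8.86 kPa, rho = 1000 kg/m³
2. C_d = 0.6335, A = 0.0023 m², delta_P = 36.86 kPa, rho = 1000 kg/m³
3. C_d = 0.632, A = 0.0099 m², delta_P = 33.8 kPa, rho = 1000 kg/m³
Case 1: Q = 22.76 L/s
Case 2: Q = 12.51 L/s
Case 3: Q = 51.44 L/s
Ranking (highest first): 3, 1, 2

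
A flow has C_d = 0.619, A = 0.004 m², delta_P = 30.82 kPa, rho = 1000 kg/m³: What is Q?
Formula: Q = C_d A \sqrt{\frac{2 \Delta P}{\rho}}
Q = 0.619·0.004·√(2·(30.82·1000)/1000)·1000 = 19.44 L/s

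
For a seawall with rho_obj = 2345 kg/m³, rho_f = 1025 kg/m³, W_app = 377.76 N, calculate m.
Formula: W_{app} = mg\left(1 - \frac{\rho_f}{\rho_{obj}}\right)
Substituting knowns: 377.76 = m·9.81·(1 − 1025/2345)
Solving for m: m = 377.76/(9.81·(1 − 1025/2345)) = 68.41 kg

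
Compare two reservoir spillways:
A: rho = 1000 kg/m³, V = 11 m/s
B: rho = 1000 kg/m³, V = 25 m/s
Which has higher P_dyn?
P_dyn(A) = 60.5 kPa, P_dyn(B) = 312.5 kPa. Answer: B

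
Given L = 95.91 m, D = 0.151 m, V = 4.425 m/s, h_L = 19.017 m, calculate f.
Formula: h_L = f \frac{L}{D} \frac{V^2}{2g}
Substituting knowns: 19.017 = f·(95.91/0.151)·4.425²/(2·9.81)
Solving for f: f = 19.017·2·9.81/((95.91/0.151)·4.425²) = 0.03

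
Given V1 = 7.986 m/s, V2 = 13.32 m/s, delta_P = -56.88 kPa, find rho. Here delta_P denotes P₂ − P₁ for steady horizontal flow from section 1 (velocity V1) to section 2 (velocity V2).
Formula: \Delta P = \frac{1}{2} \rho (V_1^2 - V_2^2)
Substituting knowns: -56.88 = 0.5·rho·(7.986² − 13.32²)/1000
Solving for rho: rho = 2·(-56.88·1000)/(7.986² − 13.32²) = 1001 kg/m³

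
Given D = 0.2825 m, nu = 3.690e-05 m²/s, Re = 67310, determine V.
Formula: Re = \frac{V D}{\nu}
Substituting knowns: 67310 = V·0.2825/3.690e-05
Solving for V: V = 67310·3.690e-05/0.2825 = 8.792 m/s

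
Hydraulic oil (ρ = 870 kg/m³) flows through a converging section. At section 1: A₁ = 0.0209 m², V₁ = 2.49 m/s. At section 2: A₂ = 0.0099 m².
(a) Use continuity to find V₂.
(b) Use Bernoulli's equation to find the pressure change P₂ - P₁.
(a) Continuity: A₁V₁=A₂V₂ -> V₂=A₁V₁/A₂=0.0209*2.49/0.0099=5.26 m/s
(b) Bernoulli: P₂-P₁=0.5*rho*(V₁^2-V₂^2)/1000=0.5*870*(2.49^2-5.26^2)/1000=-9.338 kPa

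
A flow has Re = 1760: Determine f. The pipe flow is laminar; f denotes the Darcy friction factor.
Formula: f = \frac{64}{Re}
f = 64/1760 = 0.03636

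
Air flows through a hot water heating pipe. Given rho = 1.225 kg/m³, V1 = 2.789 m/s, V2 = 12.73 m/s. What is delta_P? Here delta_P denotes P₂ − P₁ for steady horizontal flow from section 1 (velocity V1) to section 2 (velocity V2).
Formula: \Delta P = \frac{1}{2} \rho (V_1^2 - V_2^2)
delta_P = 0.5·1.225·(2.789² − 12.73²)/1000 = -0.09449 kPa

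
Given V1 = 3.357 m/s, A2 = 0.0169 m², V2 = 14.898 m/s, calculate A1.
Formula: V_2 = \frac{A_1 V_1}{A_2}
Substituting knowns: 14.898 = A1·3.357/0.0169
Solving for A1: A1 = 14.898·0.0169/3.357 = 0.075 m²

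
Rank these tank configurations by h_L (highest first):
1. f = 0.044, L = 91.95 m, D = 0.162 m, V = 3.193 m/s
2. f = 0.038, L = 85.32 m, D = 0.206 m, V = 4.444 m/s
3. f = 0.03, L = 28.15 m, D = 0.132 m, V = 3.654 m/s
Case 1: h_L = 12.98 m
Case 2: h_L = 15.84 m
Case 3: h_L = 4.354 m
Ranking (highest first): 2, 1, 3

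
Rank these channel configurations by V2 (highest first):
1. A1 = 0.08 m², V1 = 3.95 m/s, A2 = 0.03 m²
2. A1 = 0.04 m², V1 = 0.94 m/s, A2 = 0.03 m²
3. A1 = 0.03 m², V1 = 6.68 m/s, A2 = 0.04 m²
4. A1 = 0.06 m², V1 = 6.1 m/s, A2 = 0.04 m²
Case 1: V2 = 10.53 m/s
Case 2: V2 = 1.253 m/s
Case 3: V2 = 5.01 m/s
Case 4: V2 = 9.15 m/s
Ranking (highest first): 1, 4, 3, 2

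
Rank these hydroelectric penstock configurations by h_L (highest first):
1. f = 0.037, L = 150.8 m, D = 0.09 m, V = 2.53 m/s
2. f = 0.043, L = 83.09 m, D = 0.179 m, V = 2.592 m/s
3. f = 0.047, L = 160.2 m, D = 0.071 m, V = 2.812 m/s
Case 1: h_L = 20.23 m
Case 2: h_L = 6.835 m
Case 3: h_L = 42.74 m
Ranking (highest first): 3, 1, 2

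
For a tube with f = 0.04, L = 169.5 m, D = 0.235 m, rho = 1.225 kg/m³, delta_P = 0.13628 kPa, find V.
Formula: \Delta P = f \frac{L}{D} \frac{\rho V^2}{2}
Substituting knowns: 0.13628 = 0.04·(169.5/0.235)·0.5·1.225·V²/1000
Solving for V: V = √((0.13628·1000)/(0.04·(169.5/0.235)·0.5·1.225)) = 2.777 m/s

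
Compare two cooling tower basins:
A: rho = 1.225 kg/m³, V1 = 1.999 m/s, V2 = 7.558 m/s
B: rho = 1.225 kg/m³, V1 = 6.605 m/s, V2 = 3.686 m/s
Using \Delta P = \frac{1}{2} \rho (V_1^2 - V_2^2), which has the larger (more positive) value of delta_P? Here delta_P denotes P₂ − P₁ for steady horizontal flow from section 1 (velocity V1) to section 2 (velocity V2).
delta_P(A) = -0.03254 kPa, delta_P(B) = 0.0184 kPa. Answer: B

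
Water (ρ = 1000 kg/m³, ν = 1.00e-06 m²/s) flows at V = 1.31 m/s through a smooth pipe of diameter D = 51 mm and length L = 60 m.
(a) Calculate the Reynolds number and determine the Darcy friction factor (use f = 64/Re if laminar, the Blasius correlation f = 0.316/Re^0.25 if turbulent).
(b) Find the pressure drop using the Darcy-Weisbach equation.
(a) Re = V·D/ν = 1.31·0.051/1.00e-06 = 66810 → turbulent (Re > 4000); f = 0.316/Re^0.25 = 0.316/66810^0.25 = 0.019655
(b) Darcy-Weisbach: ΔP = f·(L/D)·½ρV²/1000 = 0.019655·(60/0.051)·½·1000·1.31²/1000 = 19.84 kPa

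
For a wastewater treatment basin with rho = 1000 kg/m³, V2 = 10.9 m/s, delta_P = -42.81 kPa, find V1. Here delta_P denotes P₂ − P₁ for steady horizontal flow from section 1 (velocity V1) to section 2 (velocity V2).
Formula: \Delta P = \frac{1}{2} \rho (V_1^2 - V_2^2)
Substituting knowns: -42.81 = 0.5·1000·(V1² − 10.9²)/1000
Solving for V1: V1 = √(10.9² + 2·(-42.81·1000)/1000) = 5.761 m/s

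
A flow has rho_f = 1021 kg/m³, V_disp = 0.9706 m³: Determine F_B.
Formula: F_B = \rho_f g V_{disp}
F_B = 1021·9.81·0.9706 = 9722 N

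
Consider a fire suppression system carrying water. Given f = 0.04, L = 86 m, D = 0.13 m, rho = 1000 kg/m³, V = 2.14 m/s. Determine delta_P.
Formula: \Delta P = f \frac{L}{D} \frac{\rho V^2}{2}
delta_P = 0.04·(86/0.13)·0.5·1000·2.14²/1000 = 60.59 kPa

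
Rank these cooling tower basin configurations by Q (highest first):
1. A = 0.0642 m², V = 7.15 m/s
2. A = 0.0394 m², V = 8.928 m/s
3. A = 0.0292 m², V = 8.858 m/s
Case 1: Q = 459 L/s
Case 2: Q = 351.8 L/s
Case 3: Q = 258.7 L/s
Ranking (highest first): 1, 2, 3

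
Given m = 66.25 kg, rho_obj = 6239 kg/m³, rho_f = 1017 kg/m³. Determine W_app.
Formula: W_{app} = mg\left(1 - \frac{\rho_f}{\rho_{obj}}\right)
W_app = 66.25·9.81·(1 − 1017/6239) = 544 N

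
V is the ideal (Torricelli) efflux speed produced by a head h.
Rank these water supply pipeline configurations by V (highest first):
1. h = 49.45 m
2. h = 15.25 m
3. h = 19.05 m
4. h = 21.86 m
Case 1: V = 31.15 m/s
Case 2: V = 17.3 m/s
Case 3: V = 19.33 m/s
Case 4: V = 20.71 m/s
Ranking (highest first): 1, 4, 3, 2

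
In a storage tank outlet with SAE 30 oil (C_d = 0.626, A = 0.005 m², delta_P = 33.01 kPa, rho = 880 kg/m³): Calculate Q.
Formula: Q = C_d A \sqrt{\frac{2 \Delta P}{\rho}}
Q = 0.626·0.005·√(2·(33.01·1000)/880)·1000 = 27.11 L/s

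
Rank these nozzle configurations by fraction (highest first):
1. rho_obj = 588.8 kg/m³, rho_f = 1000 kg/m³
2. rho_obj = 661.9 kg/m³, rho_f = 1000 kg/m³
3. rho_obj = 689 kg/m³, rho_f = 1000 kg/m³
Case 1: fraction = 0.5888
Case 2: fraction = 0.6619
Case 3: fraction = 0.689
Ranking (highest first): 3, 2, 1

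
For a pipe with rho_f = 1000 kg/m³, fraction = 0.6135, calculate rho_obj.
Formula: f_{sub} = \frac{\rho_{obj}}{\rho_f}
Substituting knowns: 0.6135 = rho_obj/1000
Solving for rho_obj: rho_obj = 0.6135·1000 = 613.5 kg/m³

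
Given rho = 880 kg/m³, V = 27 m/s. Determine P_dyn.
Formula: P_{dyn} = \frac{1}{2} \rho V^2
P_dyn = 0.5·880·27²/1000 = 320.8 kPa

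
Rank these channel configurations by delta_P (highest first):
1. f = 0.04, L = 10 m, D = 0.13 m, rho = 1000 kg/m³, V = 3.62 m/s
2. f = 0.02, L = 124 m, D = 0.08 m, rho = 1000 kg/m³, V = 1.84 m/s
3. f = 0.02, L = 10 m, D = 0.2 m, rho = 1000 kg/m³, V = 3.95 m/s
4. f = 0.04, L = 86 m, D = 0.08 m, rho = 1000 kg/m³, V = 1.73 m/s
Case 1: delta_P = 20.16 kPa
Case 2: delta_P = 52.48 kPa
Case 3: delta_P = 7.801 kPa
Case 4: delta_P = 64.35 kPa
Ranking (highest first): 4, 2, 1, 3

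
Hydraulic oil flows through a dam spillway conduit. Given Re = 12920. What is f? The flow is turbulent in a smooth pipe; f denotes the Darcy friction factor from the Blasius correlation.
Formula: f = \frac{0.316}{Re^{0.25}}
f = 0.316/12920^0.25 = 0.02964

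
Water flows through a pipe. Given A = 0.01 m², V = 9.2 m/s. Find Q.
Formula: Q = A V
Q = 0.01·9.2·1000 = 92 L/s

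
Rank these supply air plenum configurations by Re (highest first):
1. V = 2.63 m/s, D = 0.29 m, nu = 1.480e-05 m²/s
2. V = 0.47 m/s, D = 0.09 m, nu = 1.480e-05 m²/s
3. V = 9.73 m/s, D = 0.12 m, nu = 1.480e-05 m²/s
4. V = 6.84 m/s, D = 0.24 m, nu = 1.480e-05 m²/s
Case 1: Re = 51534
Case 2: Re = 2858
Case 3: Re = 78892
Case 4: Re = 110919
Ranking (highest first): 4, 3, 1, 2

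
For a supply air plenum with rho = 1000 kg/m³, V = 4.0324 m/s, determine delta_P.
Formula: V = \sqrt{\frac{2 \Delta P}{\rho}}
Substituting knowns: 4.0324 = √(2·(delta_P·1000)/1000)
Solving for delta_P: delta_P = 4.0324²·1000/2/1000 = 8.13 kPa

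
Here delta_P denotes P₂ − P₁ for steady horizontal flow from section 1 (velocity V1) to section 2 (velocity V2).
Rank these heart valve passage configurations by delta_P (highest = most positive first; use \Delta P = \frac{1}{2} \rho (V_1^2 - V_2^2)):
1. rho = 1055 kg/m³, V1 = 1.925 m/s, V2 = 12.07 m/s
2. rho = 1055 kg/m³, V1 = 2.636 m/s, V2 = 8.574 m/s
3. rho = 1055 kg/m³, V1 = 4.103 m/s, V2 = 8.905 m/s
Case 1: delta_P = -74.89 kPa
Case 2: delta_P = -35.11 kPa
Case 3: delta_P = -32.95 kPa
Ranking (highest first): 3, 2, 1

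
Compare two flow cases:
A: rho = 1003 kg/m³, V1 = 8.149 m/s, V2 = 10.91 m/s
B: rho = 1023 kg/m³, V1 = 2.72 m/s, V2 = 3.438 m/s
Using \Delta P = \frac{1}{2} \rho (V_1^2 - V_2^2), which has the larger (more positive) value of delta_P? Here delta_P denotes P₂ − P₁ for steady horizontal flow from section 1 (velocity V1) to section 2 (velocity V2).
delta_P(A) = -26.39 kPa, delta_P(B) = -2.262 kPa. Answer: B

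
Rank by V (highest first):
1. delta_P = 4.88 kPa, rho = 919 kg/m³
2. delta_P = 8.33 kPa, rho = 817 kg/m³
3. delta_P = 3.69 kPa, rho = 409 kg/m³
Case 1: V = 3.259 m/s
Case 2: V = 4.516 m/s
Case 3: V = 4.248 m/s
Ranking (highest first): 2, 3, 1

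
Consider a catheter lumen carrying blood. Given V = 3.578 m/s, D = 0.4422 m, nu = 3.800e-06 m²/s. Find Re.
Formula: Re = \frac{V D}{\nu}
Re = 3.578·0.4422/3.800e-06 = 416366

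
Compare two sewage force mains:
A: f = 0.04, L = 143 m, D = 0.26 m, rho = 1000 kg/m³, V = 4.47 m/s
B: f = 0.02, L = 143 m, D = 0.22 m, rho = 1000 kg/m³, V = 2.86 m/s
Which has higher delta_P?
delta_P(A) = 219.8 kPa, delta_P(B) = 53.17 kPa. Answer: A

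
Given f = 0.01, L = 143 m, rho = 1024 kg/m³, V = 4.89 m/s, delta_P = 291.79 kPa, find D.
Formula: \Delta P = f \frac{L}{D} \frac{\rho V^2}{2}
Substituting knowns: 291.79 = 0.01·(143/D)·0.5·1024·4.89²/1000
Solving for D: D = 0.01·143·0.5·1024·4.89²/(291.79·1000) = 0.06 m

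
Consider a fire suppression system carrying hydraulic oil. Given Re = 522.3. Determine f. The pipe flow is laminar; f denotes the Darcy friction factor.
Formula: f = \frac{64}{Re}
f = 64/522.3 = 0.1225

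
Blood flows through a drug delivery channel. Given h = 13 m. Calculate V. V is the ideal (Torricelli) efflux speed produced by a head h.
Formula: V = \sqrt{2 g h}
V = √(2·9.81·13) = 15.97 m/s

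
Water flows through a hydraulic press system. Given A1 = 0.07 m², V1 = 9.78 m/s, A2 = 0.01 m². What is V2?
Formula: V_2 = \frac{A_1 V_1}{A_2}
V2 = 0.07·9.78/0.01 = 68.46 m/s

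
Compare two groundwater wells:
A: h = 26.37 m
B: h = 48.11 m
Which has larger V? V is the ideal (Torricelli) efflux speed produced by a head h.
V(A) = 22.75 m/s, V(B) = 30.72 m/s. Answer: B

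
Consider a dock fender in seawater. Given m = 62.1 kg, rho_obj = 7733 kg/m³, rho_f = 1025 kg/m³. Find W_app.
Formula: W_{app} = mg\left(1 - \frac{\rho_f}{\rho_{obj}}\right)
W_app = 62.1·9.81·(1 − 1025/7733) = 528.5 N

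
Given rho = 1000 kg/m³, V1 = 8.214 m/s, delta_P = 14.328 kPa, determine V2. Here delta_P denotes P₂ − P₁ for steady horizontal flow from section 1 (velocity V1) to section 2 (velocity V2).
Formula: \Delta P = \frac{1}{2} \rho (V_1^2 - V_2^2)
Substituting knowns: 14.328 = 0.5·1000·(8.214² − V2²)/1000
Solving for V2: V2 = √(8.214² − 2·(14.328·1000)/1000) = 6.23 m/s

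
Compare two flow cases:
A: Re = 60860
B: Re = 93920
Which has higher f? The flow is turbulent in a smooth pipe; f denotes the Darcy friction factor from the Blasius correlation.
f(A) = 0.02012, f(B) = 0.01805. Answer: A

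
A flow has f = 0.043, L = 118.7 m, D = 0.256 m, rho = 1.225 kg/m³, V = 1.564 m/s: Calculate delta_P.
Formula: \Delta P = f \frac{L}{D} \frac{\rho V^2}{2}
delta_P = 0.043·(118.7/0.256)·0.5·1.225·1.564²/1000 = 0.02987 kPa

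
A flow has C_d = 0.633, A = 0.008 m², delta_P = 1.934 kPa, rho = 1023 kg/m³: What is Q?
Formula: Q = C_d A \sqrt{\frac{2 \Delta P}{\rho}}
Q = 0.633·0.008·√(2·(1.934·1000)/1023)·1000 = 9.847 L/s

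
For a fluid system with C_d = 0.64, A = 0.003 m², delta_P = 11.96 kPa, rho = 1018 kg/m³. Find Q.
Formula: Q = C_d A \sqrt{\frac{2 \Delta P}{\rho}}
Q = 0.64·0.003·√(2·(11.96·1000)/1018)·1000 = 9.307 L/s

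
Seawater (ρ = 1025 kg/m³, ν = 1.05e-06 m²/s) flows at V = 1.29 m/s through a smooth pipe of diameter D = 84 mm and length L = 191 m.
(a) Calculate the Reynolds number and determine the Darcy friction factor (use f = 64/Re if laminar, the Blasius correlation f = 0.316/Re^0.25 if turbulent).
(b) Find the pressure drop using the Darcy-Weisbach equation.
(a) Re = V·D/ν = 1.29·0.084/1.05e-06 = 103200 → turbulent (Re > 4000); f = 0.316/Re^0.25 = 0.316/103200^0.25 = 0.017631 (Blasius is strictly valid for Re ≲ 1e5; used here as the smooth-pipe estimate the problem specifies)
(b) Darcy-Weisbach: ΔP = f·(L/D)·½ρV²/1000 = 0.017631·(191/0.084)·½·1025·1.29²/1000 = 34.19 kPa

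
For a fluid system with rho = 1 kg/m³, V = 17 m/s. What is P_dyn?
Formula: P_{dyn} = \frac{1}{2} \rho V^2
P_dyn = 0.5·1·17²/1000 = 0.1445 kPa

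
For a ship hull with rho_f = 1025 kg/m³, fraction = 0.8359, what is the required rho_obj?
Formula: f_{sub} = \frac{\rho_{obj}}{\rho_f}
Substituting knowns: 0.8359 = rho_obj/1025
Solving for rho_obj: rho_obj = 0.8359·1025 = 856.8 kg/m³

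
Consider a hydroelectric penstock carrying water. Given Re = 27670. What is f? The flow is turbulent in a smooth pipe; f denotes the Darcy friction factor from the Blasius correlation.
Formula: f = \frac{0.316}{Re^{0.25}}
f = 0.316/27670^0.25 = 0.0245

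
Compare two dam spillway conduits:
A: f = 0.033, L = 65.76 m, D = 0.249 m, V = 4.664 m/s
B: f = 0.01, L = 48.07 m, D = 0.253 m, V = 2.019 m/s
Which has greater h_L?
h_L(A) = 9.663 m, h_L(B) = 0.3948 m. Answer: A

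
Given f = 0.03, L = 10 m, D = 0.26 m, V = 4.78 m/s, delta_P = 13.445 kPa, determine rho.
Formula: \Delta P = f \frac{L}{D} \frac{\rho V^2}{2}
Substituting knowns: 13.445 = 0.03·(10/0.26)·0.5·rho·4.78²/1000
Solving for rho: rho = (13.445·1000)/(0.03·(10/0.26)·0.5·4.78²) = 1020 kg/m³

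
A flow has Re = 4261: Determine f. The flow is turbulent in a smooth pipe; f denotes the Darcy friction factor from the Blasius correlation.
Formula: f = \frac{0.316}{Re^{0.25}}
f = 0.316/4261^0.25 = 0.03911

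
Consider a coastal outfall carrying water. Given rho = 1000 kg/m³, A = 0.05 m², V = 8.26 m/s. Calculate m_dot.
Formula: \dot{m} = \rho A V
m_dot = 1000·0.05·8.26 = 413 kg/s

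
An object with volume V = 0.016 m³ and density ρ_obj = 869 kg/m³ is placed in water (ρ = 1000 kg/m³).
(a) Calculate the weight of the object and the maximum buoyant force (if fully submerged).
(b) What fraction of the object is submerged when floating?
(a) W=rho_obj*g*V=869*9.81*0.016=136.4 N; F_B(max)=rho*g*V=1000*9.81*0.016=157.0 N
(b) Floating fraction=rho_obj/rho=869/1000=0.869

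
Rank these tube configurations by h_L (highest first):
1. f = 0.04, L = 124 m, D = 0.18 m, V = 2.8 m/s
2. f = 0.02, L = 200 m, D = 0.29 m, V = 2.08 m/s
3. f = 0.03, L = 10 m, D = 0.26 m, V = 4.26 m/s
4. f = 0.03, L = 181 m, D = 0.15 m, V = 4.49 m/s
Case 1: h_L = 11.01 m
Case 2: h_L = 3.042 m
Case 3: h_L = 1.067 m
Case 4: h_L = 37.2 m
Ranking (highest first): 4, 1, 2, 3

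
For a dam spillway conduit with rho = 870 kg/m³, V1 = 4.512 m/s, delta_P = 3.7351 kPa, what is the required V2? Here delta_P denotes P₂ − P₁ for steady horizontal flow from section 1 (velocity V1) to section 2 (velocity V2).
Formula: \Delta P = \frac{1}{2} \rho (V_1^2 - V_2^2)
Substituting knowns: 3.7351 = 0.5·870·(4.512² − V2²)/1000
Solving for V2: V2 = √(4.512² − 2·(3.7351·1000)/870) = 3.431 m/s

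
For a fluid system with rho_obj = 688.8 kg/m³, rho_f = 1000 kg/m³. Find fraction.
Formula: f_{sub} = \frac{\rho_{obj}}{\rho_f}
fraction = 688.8/1000 = 0.6888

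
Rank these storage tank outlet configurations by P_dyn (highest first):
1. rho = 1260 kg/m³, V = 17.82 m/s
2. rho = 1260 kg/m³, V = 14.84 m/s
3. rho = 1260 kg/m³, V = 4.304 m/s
Case 1: P_dyn = 200.1 kPa
Case 2: P_dyn = 138.7 kPa
Case 3: P_dyn = 11.67 kPa
Ranking (highest first): 1, 2, 3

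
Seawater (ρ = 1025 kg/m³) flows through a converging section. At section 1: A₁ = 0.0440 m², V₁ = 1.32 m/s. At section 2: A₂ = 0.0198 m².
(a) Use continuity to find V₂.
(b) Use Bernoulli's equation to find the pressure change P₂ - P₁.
(a) Continuity: A₁V₁=A₂V₂ -> V₂=A₁V₁/A₂=0.0440*1.32/0.0198=2.93 m/s
(b) Bernoulli: P₂-P₁=0.5*rho*(V₁^2-V₂^2)/1000=0.5*1025*(1.32^2-2.93^2)/1000=-3.507 kPa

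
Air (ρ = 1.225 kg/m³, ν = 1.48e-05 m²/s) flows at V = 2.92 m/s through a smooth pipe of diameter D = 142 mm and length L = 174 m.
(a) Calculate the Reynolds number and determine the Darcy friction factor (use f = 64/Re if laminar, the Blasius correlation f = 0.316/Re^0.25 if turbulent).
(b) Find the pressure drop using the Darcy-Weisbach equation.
(a) Re = V·D/ν = 2.92·0.142/1.48e-05 = 28016 → turbulent (Re > 4000); f = 0.316/Re^0.25 = 0.316/28016^0.25 = 0.024425
(b) Darcy-Weisbach: ΔP = f·(L/D)·½ρV²/1000 = 0.024425·(174/0.142)·½·1.225·2.92²/1000 = 0.1563 kPa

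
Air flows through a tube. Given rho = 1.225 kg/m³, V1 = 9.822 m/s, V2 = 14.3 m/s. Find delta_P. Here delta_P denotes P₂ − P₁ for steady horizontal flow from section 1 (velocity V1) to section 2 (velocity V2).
Formula: \Delta P = \frac{1}{2} \rho (V_1^2 - V_2^2)
delta_P = 0.5·1.225·(9.822² − 14.3²)/1000 = -0.06616 kPa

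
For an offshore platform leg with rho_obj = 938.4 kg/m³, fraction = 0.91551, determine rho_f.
Formula: f_{sub} = \frac{\rho_{obj}}{\rho_f}
Substituting knowns: 0.91551 = 938.4/rho_f
Solving for rho_f: rho_f = 938.4/0.91551 = 1025 kg/m³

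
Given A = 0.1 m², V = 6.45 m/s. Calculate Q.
Formula: Q = A V
Q = 0.1·6.45·1000 = 645 L/s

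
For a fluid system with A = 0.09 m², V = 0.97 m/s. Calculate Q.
Formula: Q = A V
Q = 0.09·0.97·1000 = 87.3 L/s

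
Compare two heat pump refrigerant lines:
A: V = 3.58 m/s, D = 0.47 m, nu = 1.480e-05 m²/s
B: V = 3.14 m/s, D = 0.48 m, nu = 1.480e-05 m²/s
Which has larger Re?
Re(A) = 113689, Re(B) = 101838. Answer: A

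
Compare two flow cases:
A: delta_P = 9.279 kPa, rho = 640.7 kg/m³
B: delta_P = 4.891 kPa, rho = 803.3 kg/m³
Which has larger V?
V(A) = 5.382 m/s, V(B) = 3.49 m/s. Answer: A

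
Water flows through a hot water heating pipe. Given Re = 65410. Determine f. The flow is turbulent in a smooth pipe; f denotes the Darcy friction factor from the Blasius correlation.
Formula: f = \frac{0.316}{Re^{0.25}}
f = 0.316/65410^0.25 = 0.01976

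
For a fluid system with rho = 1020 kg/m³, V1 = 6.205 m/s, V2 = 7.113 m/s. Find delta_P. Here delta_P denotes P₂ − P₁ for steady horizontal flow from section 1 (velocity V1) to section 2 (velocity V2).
Formula: \Delta P = \frac{1}{2} \rho (V_1^2 - V_2^2)
delta_P = 0.5·1020·(6.205² − 7.113²)/1000 = -6.167 kPa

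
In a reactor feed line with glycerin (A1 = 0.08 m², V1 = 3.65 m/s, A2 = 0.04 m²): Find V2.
Formula: V_2 = \frac{A_1 V_1}{A_2}
V2 = 0.08·3.65/0.04 = 7.3 m/s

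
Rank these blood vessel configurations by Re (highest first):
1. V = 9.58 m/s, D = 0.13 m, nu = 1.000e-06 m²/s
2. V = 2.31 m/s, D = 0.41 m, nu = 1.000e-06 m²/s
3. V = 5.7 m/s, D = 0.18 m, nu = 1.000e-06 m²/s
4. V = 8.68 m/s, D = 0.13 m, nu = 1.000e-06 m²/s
Case 1: Re = 1.245e+06
Case 2: Re = 947100
Case 3: Re = 1.026e+06
Case 4: Re = 1.128e+06
Ranking (highest first): 1, 4, 3, 2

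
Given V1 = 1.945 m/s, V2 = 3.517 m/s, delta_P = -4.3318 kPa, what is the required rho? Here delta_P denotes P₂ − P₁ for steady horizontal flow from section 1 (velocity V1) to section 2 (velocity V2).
Formula: \Delta P = \frac{1}{2} \rho (V_1^2 - V_2^2)
Substituting knowns: -4.3318 = 0.5·rho·(1.945² − 3.517²)/1000
Solving for rho: rho = 2·(-4.3318·1000)/(1.945² − 3.517²) = 1009 kg/m³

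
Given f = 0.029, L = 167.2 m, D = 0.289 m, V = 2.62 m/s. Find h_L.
Formula: h_L = f \frac{L}{D} \frac{V^2}{2g}
h_L = 0.029·(167.2/0.289)·2.62²/(2·9.81) = 5.87 m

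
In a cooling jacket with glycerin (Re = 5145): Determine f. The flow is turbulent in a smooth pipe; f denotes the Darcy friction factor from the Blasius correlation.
Formula: f = \frac{0.316}{Re^{0.25}}
f = 0.316/5145^0.25 = 0.03731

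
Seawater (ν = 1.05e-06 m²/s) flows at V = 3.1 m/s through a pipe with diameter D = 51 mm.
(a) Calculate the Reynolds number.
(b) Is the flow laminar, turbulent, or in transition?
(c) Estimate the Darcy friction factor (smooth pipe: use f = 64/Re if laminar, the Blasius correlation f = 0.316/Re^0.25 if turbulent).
(a) Re = V·D/ν = 3.1·0.051/1.05e-06 = 150570
(b) Flow regime: turbulent (Re > 4000)
(c) Friction factor: f = 0.316/Re^0.25 = 0.316/150570^0.25 = 0.01604 (Blasius is strictly valid for Re ≲ 1e5; used here as the smooth-pipe estimate the problem specifies)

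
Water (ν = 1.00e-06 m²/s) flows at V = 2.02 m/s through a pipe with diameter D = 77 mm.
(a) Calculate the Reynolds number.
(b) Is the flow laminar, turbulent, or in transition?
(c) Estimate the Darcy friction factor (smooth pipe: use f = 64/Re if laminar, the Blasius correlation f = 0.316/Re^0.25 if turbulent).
(a) Re = V·D/ν = 2.02·0.077/1.00e-06 = 155540
(b) Flow regime: turbulent (Re > 4000)
(c) Friction factor: f = 0.316/Re^0.25 = 0.316/155540^0.25 = 0.01591 (Blasius is strictly valid for Re ≲ 1e5; used here as the smooth-pipe estimate the problem specifies)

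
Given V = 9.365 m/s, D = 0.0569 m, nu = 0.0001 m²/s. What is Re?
Formula: Re = \frac{V D}{\nu}
Re = 9.365·0.0569/0.0001 = 5329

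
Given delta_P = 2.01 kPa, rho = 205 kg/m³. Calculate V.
Formula: V = \sqrt{\frac{2 \Delta P}{\rho}}
V = √(2·(2.01·1000)/205) = 4.428 m/s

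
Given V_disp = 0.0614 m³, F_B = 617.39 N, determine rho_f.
Formula: F_B = \rho_f g V_{disp}
Substituting knowns: 617.39 = rho_f·9.81·0.0614
Solving for rho_f: rho_f = 617.39/(9.81·0.0614) = 1025 kg/m³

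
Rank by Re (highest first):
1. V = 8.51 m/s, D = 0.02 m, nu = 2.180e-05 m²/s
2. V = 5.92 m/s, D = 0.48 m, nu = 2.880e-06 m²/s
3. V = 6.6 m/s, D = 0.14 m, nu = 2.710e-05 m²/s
Case 1: Re = 7807
Case 2: Re = 986667
Case 3: Re = 34096
Ranking (highest first): 2, 3, 1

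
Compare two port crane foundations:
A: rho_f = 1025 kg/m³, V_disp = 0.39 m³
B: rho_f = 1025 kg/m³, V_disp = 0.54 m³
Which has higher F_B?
F_B(A) = 3922 N, F_B(B) = 5430 N. Answer: B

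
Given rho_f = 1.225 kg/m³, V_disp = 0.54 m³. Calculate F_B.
Formula: F_B = \rho_f g V_{disp}
F_B = 1.225·9.81·0.54 = 6.489 N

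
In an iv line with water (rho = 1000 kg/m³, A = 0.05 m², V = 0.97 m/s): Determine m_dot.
Formula: \dot{m} = \rho A V
m_dot = 1000·0.05·0.97 = 48.5 kg/s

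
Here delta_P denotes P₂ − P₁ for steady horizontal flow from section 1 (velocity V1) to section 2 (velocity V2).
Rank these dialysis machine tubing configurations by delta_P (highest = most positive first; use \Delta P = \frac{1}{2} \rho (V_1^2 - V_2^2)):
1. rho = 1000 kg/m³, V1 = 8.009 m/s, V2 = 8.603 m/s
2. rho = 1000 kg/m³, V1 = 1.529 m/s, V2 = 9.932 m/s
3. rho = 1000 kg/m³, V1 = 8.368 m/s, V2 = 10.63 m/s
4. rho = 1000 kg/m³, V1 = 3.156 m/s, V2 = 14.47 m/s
Case 1: delta_P = -4.934 kPa
Case 2: delta_P = -48.15 kPa
Case 3: delta_P = -21.49 kPa
Case 4: delta_P = -99.71 kPa
Ranking (highest first): 1, 3, 2, 4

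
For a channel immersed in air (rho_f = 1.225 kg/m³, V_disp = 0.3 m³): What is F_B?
Formula: F_B = \rho_f g V_{disp}
F_B = 1.225·9.81·0.3 = 3.605 N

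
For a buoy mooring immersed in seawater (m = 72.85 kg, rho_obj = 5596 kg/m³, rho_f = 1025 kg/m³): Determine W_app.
Formula: W_{app} = mg\left(1 - \frac{\rho_f}{\rho_{obj}}\right)
W_app = 72.85·9.81·(1 − 1025/5596) = 583.8 N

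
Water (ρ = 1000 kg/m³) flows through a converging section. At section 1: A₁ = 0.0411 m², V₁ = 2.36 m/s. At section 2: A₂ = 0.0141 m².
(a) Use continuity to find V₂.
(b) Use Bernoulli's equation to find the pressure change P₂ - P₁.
(a) Continuity: A₁V₁=A₂V₂ -> V₂=A₁V₁/A₂=0.0411*2.36/0.0141=6.88 m/s
(b) Bernoulli: P₂-P₁=0.5*rho*(V₁^2-V₂^2)/1000=0.5*1000*(2.36^2-6.88^2)/1000=-20.88 kPa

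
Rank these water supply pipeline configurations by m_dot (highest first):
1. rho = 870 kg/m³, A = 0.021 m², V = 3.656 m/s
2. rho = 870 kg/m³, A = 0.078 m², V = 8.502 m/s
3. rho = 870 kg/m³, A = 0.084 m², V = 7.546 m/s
Case 1: m_dot = 66.8 kg/s
Case 2: m_dot = 576.9 kg/s
Case 3: m_dot = 551.5 kg/s
Ranking (highest first): 2, 3, 1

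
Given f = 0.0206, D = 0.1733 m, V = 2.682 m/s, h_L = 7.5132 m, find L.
Formula: h_L = f \frac{L}{D} \frac{V^2}{2g}
Substituting knowns: 7.5132 = 0.0206·(L/0.1733)·2.682²/(2·9.81)
Solving for L: L = 7.5132·2·9.81·0.1733/(0.0206·2.682²) = 172.4 m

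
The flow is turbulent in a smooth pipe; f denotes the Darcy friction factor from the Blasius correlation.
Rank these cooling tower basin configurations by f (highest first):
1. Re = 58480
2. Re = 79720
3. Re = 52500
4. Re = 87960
Case 1: f = 0.02032
Case 2: f = 0.01881
Case 3: f = 0.02088
Case 4: f = 0.01835
Ranking (highest first): 3, 1, 2, 4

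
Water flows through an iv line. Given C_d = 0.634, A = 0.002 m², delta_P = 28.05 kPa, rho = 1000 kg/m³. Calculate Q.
Formula: Q = C_d A \sqrt{\frac{2 \Delta P}{\rho}}
Q = 0.634·0.002·√(2·(28.05·1000)/1000)·1000 = 9.497 L/s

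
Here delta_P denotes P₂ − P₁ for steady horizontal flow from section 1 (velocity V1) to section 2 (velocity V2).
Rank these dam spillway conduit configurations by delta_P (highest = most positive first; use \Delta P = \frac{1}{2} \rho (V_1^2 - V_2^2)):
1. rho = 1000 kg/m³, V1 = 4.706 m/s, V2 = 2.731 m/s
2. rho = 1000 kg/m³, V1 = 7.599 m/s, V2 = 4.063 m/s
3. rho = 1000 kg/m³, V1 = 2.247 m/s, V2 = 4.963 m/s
Case 1: delta_P = 7.344 kPa
Case 2: delta_P = 20.62 kPa
Case 3: delta_P = -9.791 kPa
Ranking (highest first): 2, 1, 3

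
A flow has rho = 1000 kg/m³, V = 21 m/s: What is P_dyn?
Formula: P_{dyn} = \frac{1}{2} \rho V^2
P_dyn = 0.5·1000·21²/1000 = 220.5 kPa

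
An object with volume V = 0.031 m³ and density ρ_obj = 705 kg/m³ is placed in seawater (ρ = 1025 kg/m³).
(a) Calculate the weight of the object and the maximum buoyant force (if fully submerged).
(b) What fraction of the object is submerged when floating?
(a) W=rho_obj*g*V=705*9.81*0.031=214.4 N; F_B(max)=rho*g*V=1025*9.81*0.031=311.7 N
(b) Floating fraction=rho_obj/rho=705/1025=0.688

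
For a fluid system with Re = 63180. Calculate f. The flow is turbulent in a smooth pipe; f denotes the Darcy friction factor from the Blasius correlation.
Formula: f = \frac{0.316}{Re^{0.25}}
f = 0.316/63180^0.25 = 0.01993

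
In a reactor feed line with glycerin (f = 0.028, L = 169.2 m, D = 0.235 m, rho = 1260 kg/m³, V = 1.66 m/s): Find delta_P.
Formula: \Delta P = f \frac{L}{D} \frac{\rho V^2}{2}
delta_P = 0.028·(169.2/0.235)·0.5·1260·1.66²/1000 = 35 kPa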